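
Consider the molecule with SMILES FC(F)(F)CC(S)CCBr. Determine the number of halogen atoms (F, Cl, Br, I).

4

Halogen atoms appear at heavy-atom positions 1, 3, 4, 10 (1×Br, 3×F).
Other groups present: 1 thiol.
Halogen count: 4.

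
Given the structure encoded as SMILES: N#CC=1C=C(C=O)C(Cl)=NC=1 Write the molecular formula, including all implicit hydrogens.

C7H3ClN2O

Walk through each heavy atom and fill implicit hydrogens from standard valence (C 4, N 3, O 2, S 2, halogen 1):
  atom 1: N, bond orders sum to 3 (valence 3) → 0 H
  atom 2: C, bond orders sum to 4 (valence 4) → 0 H
  atom 3: C, bond orders sum to 4 (valence 4) → 0 H
  atom 4: C, bond orders sum to 3 (valence 4) → 1 H
  atom 5: C, bond orders sum to 4 (valence 4) → 0 H
  atom 6: C, bond orders sum to 3 (valence 4) → 1 H
  atom 7: O, bond orders sum to 2 (valence 2) → 0 H
  atom 8: C, bond orders sum to 4 (valence 4) → 0 H
  atom 9: Cl (halogen, monovalent) → 0 H
  atom 10: N, bond orders sum to 3 (valence 3) → 0 H
  atom 11: C, bond orders sum to 3 (valence 4) → 1 H
Totals → C:7, H:3, Cl:1, N:2, O:1.
In Hill order: C7H3ClN2O.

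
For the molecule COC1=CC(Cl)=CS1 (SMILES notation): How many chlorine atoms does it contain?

1

Scan the SMILES for Cl atoms (remember two-letter symbols like Cl and Br are single atoms).
Chlorine count: 1.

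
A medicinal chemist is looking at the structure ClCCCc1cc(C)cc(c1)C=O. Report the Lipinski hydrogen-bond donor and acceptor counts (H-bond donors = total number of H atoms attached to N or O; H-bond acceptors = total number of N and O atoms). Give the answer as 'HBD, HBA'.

0, 1

Donors: find every N or O and count the H atoms it carries.
  atom 13 (O): bond orders sum to 2 → 0 H
Lipinski HBD = 0.
Acceptors: N atoms = 0, O atoms = 1 → HBA = 1.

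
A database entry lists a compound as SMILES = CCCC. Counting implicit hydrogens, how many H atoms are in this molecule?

10

Walk through each heavy atom and fill implicit hydrogens from standard valence (C 4, N 3, O 2, S 2, halogen 1):
  atom 1: C, bond orders sum to 1 (valence 4) → 3 H
  atom 2: C, bond orders sum to 2 (valence 4) → 2 H
  atom 3: C, bond orders sum to 2 (valence 4) → 2 H
  atom 4: C, bond orders sum to 1 (valence 4) → 3 H
Total hydrogens: 10.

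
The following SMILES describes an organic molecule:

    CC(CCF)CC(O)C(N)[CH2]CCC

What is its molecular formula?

C11H24FNO

Walk through each heavy atom and fill implicit hydrogens from standard valence (C 4, N 3, O 2, S 2, halogen 1):
  atom 1: C, bond orders sum to 1 (valence 4) → 3 H
  atom 2: C, bond orders sum to 3 (valence 4) → 1 H
  atom 3: C, bond orders sum to 2 (valence 4) → 2 H
  atom 4: C, bond orders sum to 2 (valence 4) → 2 H
  atom 5: F (halogen, monovalent) → 0 H
  atom 6: C, bond orders sum to 2 (valence 4) → 2 H
  atom 7: C, bond orders sum to 3 (valence 4) → 1 H
  atom 8: O, bond orders sum to 1 (valence 2) → 1 H
  atom 9: C, bond orders sum to 3 (valence 4) → 1 H
  atom 10: N, bond orders sum to 1 (valence 3) → 2 H
  atom 11: C with explicit H count 2
  atom 12: C, bond orders sum to 2 (valence 4) → 2 H
  atom 13: C, bond orders sum to 2 (valence 4) → 2 H
  atom 14: C, bond orders sum to 1 (valence 4) → 3 H
Totals → C:11, H:24, F:1, N:1, O:1.
In Hill order: C11H24FNO.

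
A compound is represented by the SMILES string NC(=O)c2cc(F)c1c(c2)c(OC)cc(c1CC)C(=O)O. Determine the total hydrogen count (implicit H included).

14

Walk through each heavy atom and fill implicit hydrogens from standard valence (C 4, N 3, O 2, S 2, halogen 1); for lowercase aromatic atoms, an aromatic c carries 1 H when it has two neighbours and 0 H with three, and aromatic n carries 0 H:
  atom 1: N, bond orders sum to 1 (valence 3) → 2 H
  atom 2: C, bond orders sum to 4 (valence 4) → 0 H
  atom 3: O, bond orders sum to 2 (valence 2) → 0 H
  atom 4: aromatic c, 3 neighbours → 0 H
  atom 5: aromatic c, 2 neighbours → 1 H
  atom 6: aromatic c, 3 neighbours → 0 H
  atom 7: F (halogen, monovalent) → 0 H
  atom 8: aromatic c, 3 neighbours → 0 H
  atom 9: aromatic c, 3 neighbours → 0 H
  atom 10: aromatic c, 2 neighbours → 1 H
  atom 11: aromatic c, 3 neighbours → 0 H
  atom 12: O, bond orders sum to 2 (valence 2) → 0 H
  atom 13: C, bond orders sum to 1 (valence 4) → 3 H
  atom 14: aromatic c, 2 neighbours → 1 H
  atom 15: aromatic c, 3 neighbours → 0 H
  atom 16: aromatic c, 3 neighbours → 0 H
  atom 17: C, bond orders sum to 2 (valence 4) → 2 H
  atom 18: C, bond orders sum to 1 (valence 4) → 3 H
  atom 19: C, bond orders sum to 4 (valence 4) → 0 H
  atom 20: O, bond orders sum to 2 (valence 2) → 0 H
  atom 21: O, bond orders sum to 1 (valence 2) → 1 H
Total hydrogens: 14.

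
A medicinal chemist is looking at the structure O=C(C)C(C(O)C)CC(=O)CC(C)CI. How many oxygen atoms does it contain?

Scan the SMILES for O atoms (remember two-letter symbols like Cl and Br are single atoms).
Oxygen count: 3.

3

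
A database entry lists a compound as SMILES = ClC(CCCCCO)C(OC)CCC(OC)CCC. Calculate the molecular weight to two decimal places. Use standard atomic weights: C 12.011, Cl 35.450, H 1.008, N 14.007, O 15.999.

First, the molecular formula is C15H31ClO3 (counting implicit H from valence).
  C: 15 × 12.011 = 180.165
  Cl: 1 × 35.450 = 35.450
  H: 31 × 1.008 = 31.248
  O: 3 × 15.999 = 47.997
Sum: 15×12.011 + 1×35.450 + 31×1.008 + 3×15.999 = 294.860 → 294.86 g/mol.

294.86 g/mol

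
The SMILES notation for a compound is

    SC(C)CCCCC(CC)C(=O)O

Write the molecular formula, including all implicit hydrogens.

Walk through each heavy atom and fill implicit hydrogens from standard valence (C 4, N 3, O 2, S 2, halogen 1):
  atom 1: S, bond orders sum to 1 (valence 2) → 1 H
  atom 2: C, bond orders sum to 3 (valence 4) → 1 H
  atom 3: C, bond orders sum to 1 (valence 4) → 3 H
  atom 4: C, bond orders sum to 2 (valence 4) → 2 H
  atom 5: C, bond orders sum to 2 (valence 4) → 2 H
  atom 6: C, bond orders sum to 2 (valence 4) → 2 H
  atom 7: C, bond orders sum to 2 (valence 4) → 2 H
  atom 8: C, bond orders sum to 3 (valence 4) → 1 H
  atom 9: C, bond orders sum to 2 (valence 4) → 2 H
  atom 10: C, bond orders sum to 1 (valence 4) → 3 H
  atom 11: C, bond orders sum to 4 (valence 4) → 0 H
  atom 12: O, bond orders sum to 2 (valence 2) → 0 H
  atom 13: O, bond orders sum to 1 (valence 2) → 1 H
Totals → C:10, H:20, O:2, S:1.
In Hill order: C10H20O2S.

C10H20O2S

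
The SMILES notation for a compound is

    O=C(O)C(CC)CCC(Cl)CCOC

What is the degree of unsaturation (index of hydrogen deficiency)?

1

Molecular formula: C10H19ClO3.
DoU = (2C + 2 + N − H − X) / 2, where X is the halogen count and O/S are ignored.
    = (2·10 + 2 + 0 − 19 − 1) / 2 = 2 / 2 = 1.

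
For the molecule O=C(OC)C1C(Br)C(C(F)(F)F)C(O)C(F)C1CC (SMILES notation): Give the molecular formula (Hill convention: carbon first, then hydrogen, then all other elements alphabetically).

C11H15BrF4O3

Walk through each heavy atom and fill implicit hydrogens from standard valence (C 4, N 3, O 2, S 2, halogen 1):
  atom 1: O, bond orders sum to 2 (valence 2) → 0 H
  atom 2: C, bond orders sum to 4 (valence 4) → 0 H
  atom 3: O, bond orders sum to 2 (valence 2) → 0 H
  atom 4: C, bond orders sum to 1 (valence 4) → 3 H
  atom 5: C, bond orders sum to 3 (valence 4) → 1 H
  atom 6: C, bond orders sum to 3 (valence 4) → 1 H
  atom 7: Br (halogen, monovalent) → 0 H
  atom 8: C, bond orders sum to 3 (valence 4) → 1 H
  atom 9: C, bond orders sum to 4 (valence 4) → 0 H
  atom 10: F (halogen, monovalent) → 0 H
  atom 11: F (halogen, monovalent) → 0 H
  atom 12: F (halogen, monovalent) → 0 H
  atom 13: C, bond orders sum to 3 (valence 4) → 1 H
  atom 14: O, bond orders sum to 1 (valence 2) → 1 H
  atom 15: C, bond orders sum to 3 (valence 4) → 1 H
  atom 16: F (halogen, monovalent) → 0 H
  atom 17: C, bond orders sum to 3 (valence 4) → 1 H
  atom 18: C, bond orders sum to 2 (valence 4) → 2 H
  atom 19: C, bond orders sum to 1 (valence 4) → 3 H
Totals → C:11, H:15, Br:1, F:4, O:3.
In Hill order: C11H15BrF4O3.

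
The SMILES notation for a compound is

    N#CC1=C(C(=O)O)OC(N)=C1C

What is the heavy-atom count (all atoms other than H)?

Every atom symbol written in the SMILES (organic subset) is one heavy atom; implicit H are not written.
Heavy atoms by element → C:7, N:2, O:3.
Total: 12.

12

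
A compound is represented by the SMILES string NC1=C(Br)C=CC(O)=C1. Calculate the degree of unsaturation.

Molecular formula: C6H6BrNO.
DoU = (2C + 2 + N − H − X) / 2, where X is the halogen count and O/S are ignored.
    = (2·6 + 2 + 1 − 6 − 1) / 2 = 8 / 2 = 4.

4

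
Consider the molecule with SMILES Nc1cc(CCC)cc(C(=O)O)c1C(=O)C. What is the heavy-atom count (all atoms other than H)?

16

Every atom symbol written in the SMILES (organic subset) is one heavy atom; implicit H are not written.
Heavy atoms by element → C:12, N:1, O:3.
Total: 16.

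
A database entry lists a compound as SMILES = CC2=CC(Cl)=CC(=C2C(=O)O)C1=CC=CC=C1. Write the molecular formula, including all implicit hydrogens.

C14H11ClO2

Walk through each heavy atom and fill implicit hydrogens from standard valence (C 4, N 3, O 2, S 2, halogen 1):
  atom 1: C, bond orders sum to 1 (valence 4) → 3 H
  atom 2: C, bond orders sum to 4 (valence 4) → 0 H
  atom 3: C, bond orders sum to 3 (valence 4) → 1 H
  atom 4: C, bond orders sum to 4 (valence 4) → 0 H
  atom 5: Cl (halogen, monovalent) → 0 H
  atom 6: C, bond orders sum to 3 (valence 4) → 1 H
  atom 7: C, bond orders sum to 4 (valence 4) → 0 H
  atom 8: C, bond orders sum to 4 (valence 4) → 0 H
  atom 9: C, bond orders sum to 4 (valence 4) → 0 H
  atom 10: O, bond orders sum to 2 (valence 2) → 0 H
  atom 11: O, bond orders sum to 1 (valence 2) → 1 H
  atom 12: C, bond orders sum to 4 (valence 4) → 0 H
  atom 13: C, bond orders sum to 3 (valence 4) → 1 H
  atom 14: C, bond orders sum to 3 (valence 4) → 1 H
  atom 15: C, bond orders sum to 3 (valence 4) → 1 H
  atom 16: C, bond orders sum to 3 (valence 4) → 1 H
  atom 17: C, bond orders sum to 3 (valence 4) → 1 H
Totals → C:14, H:11, Cl:1, O:2.
In Hill order: C14H11ClO2.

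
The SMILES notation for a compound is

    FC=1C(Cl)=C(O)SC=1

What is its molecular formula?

Walk through each heavy atom and fill implicit hydrogens from standard valence (C 4, N 3, O 2, S 2, halogen 1):
  atom 1: F (halogen, monovalent) → 0 H
  atom 2: C, bond orders sum to 4 (valence 4) → 0 H
  atom 3: C, bond orders sum to 4 (valence 4) → 0 H
  atom 4: Cl (halogen, monovalent) → 0 H
  atom 5: C, bond orders sum to 4 (valence 4) → 0 H
  atom 6: O, bond orders sum to 1 (valence 2) → 1 H
  atom 7: S, bond orders sum to 2 (valence 2) → 0 H
  atom 8: C, bond orders sum to 3 (valence 4) → 1 H
Totals → C:4, H:2, Cl:1, F:1, O:1, S:1.

C4H2ClFOS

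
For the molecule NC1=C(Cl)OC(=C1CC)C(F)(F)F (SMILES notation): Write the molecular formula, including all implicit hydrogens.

C7H7ClF3NO

Walk through each heavy atom and fill implicit hydrogens from standard valence (C 4, N 3, O 2, S 2, halogen 1):
  atom 1: N, bond orders sum to 1 (valence 3) → 2 H
  atom 2: C, bond orders sum to 4 (valence 4) → 0 H
  atom 3: C, bond orders sum to 4 (valence 4) → 0 H
  atom 4: Cl (halogen, monovalent) → 0 H
  atom 5: O, bond orders sum to 2 (valence 2) → 0 H
  atom 6: C, bond orders sum to 4 (valence 4) → 0 H
  atom 7: C, bond orders sum to 4 (valence 4) → 0 H
  atom 8: C, bond orders sum to 2 (valence 4) → 2 H
  atom 9: C, bond orders sum to 1 (valence 4) → 3 H
  atom 10: C, bond orders sum to 4 (valence 4) → 0 H
  atom 11: F (halogen, monovalent) → 0 H
  atom 12: F (halogen, monovalent) → 0 H
  atom 13: F (halogen, monovalent) → 0 H
Totals → C:7, H:7, Cl:1, F:3, N:1, O:1.
In Hill order: C7H7ClF3NO.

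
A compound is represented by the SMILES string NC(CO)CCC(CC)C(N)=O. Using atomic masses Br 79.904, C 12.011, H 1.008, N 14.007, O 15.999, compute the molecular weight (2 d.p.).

174.24 g/mol

First, the molecular formula is C8H18N2O2 (counting implicit H from valence).
  C: 8 × 12.011 = 96.088
  H: 18 × 1.008 = 18.144
  N: 2 × 14.007 = 28.014
  O: 2 × 15.999 = 31.998
Sum: 8×12.011 + 18×1.008 + 2×14.007 + 2×15.999 = 174.244 → 174.24 g/mol.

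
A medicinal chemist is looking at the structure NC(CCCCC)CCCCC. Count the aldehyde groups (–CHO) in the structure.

Scan the SMILES for the aldehyde motif — none present.
Groups that are present: 1 primary amine.

0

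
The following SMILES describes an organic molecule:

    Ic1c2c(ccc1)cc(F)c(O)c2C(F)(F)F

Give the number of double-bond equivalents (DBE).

7

Molecular formula: C11H5F4IO.
DoU = (2C + 2 + N − H − X) / 2, where X is the halogen count and O/S are ignored.
    = (2·11 + 2 + 0 − 5 − 5) / 2 = 14 / 2 = 7.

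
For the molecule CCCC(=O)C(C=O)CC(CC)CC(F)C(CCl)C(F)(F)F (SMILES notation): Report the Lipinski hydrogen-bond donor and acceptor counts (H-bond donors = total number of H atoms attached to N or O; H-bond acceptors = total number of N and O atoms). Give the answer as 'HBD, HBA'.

Donors: find every N or O and count the H atoms it carries.
  atom 5 (O): bond orders sum to 2 → 0 H
  atom 8 (O): bond orders sum to 2 → 0 H
Lipinski HBD = 0.
Acceptors: N atoms = 0, O atoms = 2 → HBA = 2.

0, 2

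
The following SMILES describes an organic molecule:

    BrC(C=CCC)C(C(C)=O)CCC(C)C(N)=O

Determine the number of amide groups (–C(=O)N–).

The amide motif appears at heavy-atom position 15 in the SMILES.
Other groups present: 1 alkene, 1 ketone.
Amide count: 1.

1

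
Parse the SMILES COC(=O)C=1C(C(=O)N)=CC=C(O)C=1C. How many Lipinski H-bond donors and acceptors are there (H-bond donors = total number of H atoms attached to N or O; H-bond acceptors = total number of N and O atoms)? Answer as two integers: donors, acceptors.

Donors: find every N or O and count the H atoms it carries.
  atom 2 (O): bond orders sum to 2 → 0 H
  atom 4 (O): bond orders sum to 2 → 0 H
  atom 8 (O): bond orders sum to 2 → 0 H
  atom 9 (N): bond orders sum to 1 → 2 H
  atom 13 (O): bond orders sum to 1 → 1 H
Lipinski HBD = 3.
Acceptors: N atoms = 1, O atoms = 4 → HBA = 5.

3, 5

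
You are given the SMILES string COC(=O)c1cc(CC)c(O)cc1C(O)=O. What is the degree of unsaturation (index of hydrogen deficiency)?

Molecular formula: C11H12O5.
DoU = (2C + 2 + N − H − X) / 2, where X is the halogen count and O/S are ignored.
    = (2·11 + 2 + 0 − 12 − 0) / 2 = 12 / 2 = 6.

6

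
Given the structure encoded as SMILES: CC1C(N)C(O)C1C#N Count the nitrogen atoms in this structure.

Scan the SMILES for N atoms (remember two-letter symbols like Cl and Br are single atoms).
Nitrogen count: 2.

2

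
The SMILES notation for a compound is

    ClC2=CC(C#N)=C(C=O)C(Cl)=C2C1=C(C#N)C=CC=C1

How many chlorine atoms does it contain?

Scan the SMILES for Cl atoms (remember two-letter symbols like Cl and Br are single atoms).
Chlorine count: 2.

2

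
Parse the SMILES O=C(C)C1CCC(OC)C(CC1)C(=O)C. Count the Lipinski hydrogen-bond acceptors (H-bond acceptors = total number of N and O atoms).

N atoms: 0; O atoms: 3.
Lipinski HBA = 0 + 3 = 3.

3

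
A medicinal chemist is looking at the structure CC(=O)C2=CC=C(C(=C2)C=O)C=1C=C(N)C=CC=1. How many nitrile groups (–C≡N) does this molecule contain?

Scan the SMILES for the nitrile motif — none present.
Groups that are present: 1 aldehyde, 1 ketone, 1 primary amine.

0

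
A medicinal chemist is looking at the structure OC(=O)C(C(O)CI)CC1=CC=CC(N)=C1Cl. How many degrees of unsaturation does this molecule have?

5

Degree of unsaturation = (number of rings) + (number of π bonds).
Ring closures in the SMILES: 1.
π bonds: 4 double bonds (each 1 DoU) → 4 DoU from unsaturation.
Total DoU = 1 + 4 = 5.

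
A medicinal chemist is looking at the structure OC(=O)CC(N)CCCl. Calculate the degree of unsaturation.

Degree of unsaturation = (number of rings) + (number of π bonds).
Ring closures in the SMILES: 0.
π bonds: 1 double bond (each 1 DoU) → 1 DoU from unsaturation.
Total DoU = 0 + 1 = 1.

1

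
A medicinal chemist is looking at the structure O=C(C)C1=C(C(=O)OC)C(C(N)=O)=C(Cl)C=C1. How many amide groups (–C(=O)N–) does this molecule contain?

The amide motif appears at heavy-atom position 11 in the SMILES.
Other groups present: 1 ester, 1 ketone.
Amide count: 1.

1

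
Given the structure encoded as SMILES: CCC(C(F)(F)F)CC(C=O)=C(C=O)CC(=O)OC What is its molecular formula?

Walk through each heavy atom and fill implicit hydrogens from standard valence (C 4, N 3, O 2, S 2, halogen 1):
  atom 1: C, bond orders sum to 1 (valence 4) → 3 H
  atom 2: C, bond orders sum to 2 (valence 4) → 2 H
  atom 3: C, bond orders sum to 3 (valence 4) → 1 H
  atom 4: C, bond orders sum to 4 (valence 4) → 0 H
  atom 5: F (halogen, monovalent) → 0 H
  atom 6: F (halogen, monovalent) → 0 H
  atom 7: F (halogen, monovalent) → 0 H
  atom 8: C, bond orders sum to 2 (valence 4) → 2 H
  atom 9: C, bond orders sum to 4 (valence 4) → 0 H
  atom 10: C, bond orders sum to 3 (valence 4) → 1 H
  atom 11: O, bond orders sum to 2 (valence 2) → 0 H
  atom 12: C, bond orders sum to 4 (valence 4) → 0 H
  atom 13: C, bond orders sum to 3 (valence 4) → 1 H
  atom 14: O, bond orders sum to 2 (valence 2) → 0 H
  atom 15: C, bond orders sum to 2 (valence 4) → 2 H
  atom 16: C, bond orders sum to 4 (valence 4) → 0 H
  atom 17: O, bond orders sum to 2 (valence 2) → 0 H
  atom 18: O, bond orders sum to 2 (valence 2) → 0 H
  atom 19: C, bond orders sum to 1 (valence 4) → 3 H
Totals → C:12, H:15, F:3, O:4.
In Hill order: C12H15F3O4.

C12H15F3O4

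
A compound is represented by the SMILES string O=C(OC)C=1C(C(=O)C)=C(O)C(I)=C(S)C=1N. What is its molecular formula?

Walk through each heavy atom and fill implicit hydrogens from standard valence (C 4, N 3, O 2, S 2, halogen 1):
  atom 1: O, bond orders sum to 2 (valence 2) → 0 H
  atom 2: C, bond orders sum to 4 (valence 4) → 0 H
  atom 3: O, bond orders sum to 2 (valence 2) → 0 H
  atom 4: C, bond orders sum to 1 (valence 4) → 3 H
  atom 5: C, bond orders sum to 4 (valence 4) → 0 H
  atom 6: C, bond orders sum to 4 (valence 4) → 0 H
  atom 7: C, bond orders sum to 4 (valence 4) → 0 H
  atom 8: O, bond orders sum to 2 (valence 2) → 0 H
  atom 9: C, bond orders sum to 1 (valence 4) → 3 H
  atom 10: C, bond orders sum to 4 (valence 4) → 0 H
  atom 11: O, bond orders sum to 1 (valence 2) → 1 H
  atom 12: C, bond orders sum to 4 (valence 4) → 0 H
  atom 13: I (halogen, monovalent) → 0 H
  atom 14: C, bond orders sum to 4 (valence 4) → 0 H
  atom 15: S, bond orders sum to 1 (valence 2) → 1 H
  atom 16: C, bond orders sum to 4 (valence 4) → 0 H
  atom 17: N, bond orders sum to 1 (valence 3) → 2 H
Totals → C:10, H:10, I:1, N:1, O:4, S:1.

C10H10INO4S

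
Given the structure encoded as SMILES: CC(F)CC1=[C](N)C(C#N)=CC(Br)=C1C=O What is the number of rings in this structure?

1

In SMILES, each pair of matching ring-closure digits denotes one ring-closing bond; the number of such bonds equals the number of independent rings.
Ring-closure bonds here: 1.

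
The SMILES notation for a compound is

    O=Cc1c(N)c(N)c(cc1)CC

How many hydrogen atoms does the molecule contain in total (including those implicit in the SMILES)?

Walk through each heavy atom and fill implicit hydrogens from standard valence (C 4, N 3, O 2, S 2, halogen 1); for lowercase aromatic atoms, an aromatic c carries 1 H when it has two neighbours and 0 H with three, and aromatic n carries 0 H:
  atom 1: O, bond orders sum to 2 (valence 2) → 0 H
  atom 2: C, bond orders sum to 3 (valence 4) → 1 H
  atom 3: aromatic c, 3 neighbours → 0 H
  atom 4: aromatic c, 3 neighbours → 0 H
  atom 5: N, bond orders sum to 1 (valence 3) → 2 H
  atom 6: aromatic c, 3 neighbours → 0 H
  atom 7: N, bond orders sum to 1 (valence 3) → 2 H
  atom 8: aromatic c, 3 neighbours → 0 H
  atom 9: aromatic c, 2 neighbours → 1 H
  atom 10: aromatic c, 2 neighbours → 1 H
  atom 11: C, bond orders sum to 2 (valence 4) → 2 H
  atom 12: C, bond orders sum to 1 (valence 4) → 3 H
Total hydrogens: 12.

12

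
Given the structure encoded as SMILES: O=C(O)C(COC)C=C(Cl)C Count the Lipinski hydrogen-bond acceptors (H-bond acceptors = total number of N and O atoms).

N atoms: 0; O atoms: 3.
Lipinski HBA = 0 + 3 = 3.

3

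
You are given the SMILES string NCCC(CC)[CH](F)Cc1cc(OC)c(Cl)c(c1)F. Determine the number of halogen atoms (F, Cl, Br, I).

Halogen atoms appear at heavy-atom positions 8, 16, 19 (1×Cl, 2×F).
Other groups present: 1 ether, 1 primary amine.
Halogen count: 3.

3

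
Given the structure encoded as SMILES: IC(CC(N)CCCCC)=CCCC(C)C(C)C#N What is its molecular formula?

C16H29IN2

Walk through each heavy atom and fill implicit hydrogens from standard valence (C 4, N 3, O 2, S 2, halogen 1):
  atom 1: I (halogen, monovalent) → 0 H
  atom 2: C, bond orders sum to 4 (valence 4) → 0 H
  atom 3: C, bond orders sum to 2 (valence 4) → 2 H
  atom 4: C, bond orders sum to 3 (valence 4) → 1 H
  atom 5: N, bond orders sum to 1 (valence 3) → 2 H
  atom 6: C, bond orders sum to 2 (valence 4) → 2 H
  atom 7: C, bond orders sum to 2 (valence 4) → 2 H
  atom 8: C, bond orders sum to 2 (valence 4) → 2 H
  atom 9: C, bond orders sum to 2 (valence 4) → 2 H
  atom 10: C, bond orders sum to 1 (valence 4) → 3 H
  atom 11: C, bond orders sum to 3 (valence 4) → 1 H
  atom 12: C, bond orders sum to 2 (valence 4) → 2 H
  atom 13: C, bond orders sum to 2 (valence 4) → 2 H
  atom 14: C, bond orders sum to 3 (valence 4) → 1 H
  atom 15: C, bond orders sum to 1 (valence 4) → 3 H
  atom 16: C, bond orders sum to 3 (valence 4) → 1 H
  atom 17: C, bond orders sum to 1 (valence 4) → 3 H
  atom 18: C, bond orders sum to 4 (valence 4) → 0 H
  atom 19: N, bond orders sum to 3 (valence 3) → 0 H
Totals → C:16, H:29, I:1, N:2.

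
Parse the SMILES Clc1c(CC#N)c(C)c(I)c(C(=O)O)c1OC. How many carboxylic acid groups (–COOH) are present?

The carboxylic acid motif appears at heavy-atom position 12 in the SMILES.
Other groups present: 1 ether, 1 nitrile.
Carboxylic acid count: 1.

1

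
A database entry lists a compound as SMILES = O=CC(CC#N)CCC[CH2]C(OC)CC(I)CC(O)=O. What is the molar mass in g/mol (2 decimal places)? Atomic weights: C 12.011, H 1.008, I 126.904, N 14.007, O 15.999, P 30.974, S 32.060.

First, the molecular formula is C14H22INO4 (counting implicit H from valence).
  C: 14 × 12.011 = 168.154
  H: 22 × 1.008 = 22.176
  I: 1 × 126.904 = 126.904
  N: 1 × 14.007 = 14.007
  O: 4 × 15.999 = 63.996
Sum: 14×12.011 + 22×1.008 + 1×126.904 + 1×14.007 + 4×15.999 = 395.237 → 395.24 g/mol.

395.24 g/mol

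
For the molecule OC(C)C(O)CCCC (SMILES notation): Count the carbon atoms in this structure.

7

Count every carbon token in the SMILES (each C, including those in ring-closure positions and inside branches).
Carbon count: 7.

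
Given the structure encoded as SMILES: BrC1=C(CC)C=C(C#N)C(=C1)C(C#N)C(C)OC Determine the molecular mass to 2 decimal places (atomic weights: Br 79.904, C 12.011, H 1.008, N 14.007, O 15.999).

307.19 g/mol

First, the molecular formula is C14H15BrN2O (counting implicit H from valence).
  Br: 1 × 79.904 = 79.904
  C: 14 × 12.011 = 168.154
  H: 15 × 1.008 = 15.120
  N: 2 × 14.007 = 28.014
  O: 1 × 15.999 = 15.999
Sum: 1×79.904 + 14×12.011 + 15×1.008 + 2×14.007 + 1×15.999 = 307.191 → 307.19 g/mol.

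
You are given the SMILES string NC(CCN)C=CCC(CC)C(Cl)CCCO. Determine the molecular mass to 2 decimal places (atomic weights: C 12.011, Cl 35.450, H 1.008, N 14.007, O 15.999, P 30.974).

262.82 g/mol

First, the molecular formula is C13H27ClN2O (counting implicit H from valence).
  C: 13 × 12.011 = 156.143
  Cl: 1 × 35.450 = 35.450
  H: 27 × 1.008 = 27.216
  N: 2 × 14.007 = 28.014
  O: 1 × 15.999 = 15.999
Sum: 13×12.011 + 1×35.450 + 27×1.008 + 2×14.007 + 1×15.999 = 262.822 → 262.82 g/mol.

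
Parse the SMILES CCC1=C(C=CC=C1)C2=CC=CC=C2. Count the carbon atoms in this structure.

Count every carbon token in the SMILES (each C, including those in ring-closure positions and inside branches).
Carbon count: 14.

14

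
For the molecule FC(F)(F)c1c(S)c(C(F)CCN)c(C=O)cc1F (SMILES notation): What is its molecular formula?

Walk through each heavy atom and fill implicit hydrogens from standard valence (C 4, N 3, O 2, S 2, halogen 1); for lowercase aromatic atoms, an aromatic c carries 1 H when it has two neighbours and 0 H with three, and aromatic n carries 0 H:
  atom 1: F (halogen, monovalent) → 0 H
  atom 2: C, bond orders sum to 4 (valence 4) → 0 H
  atom 3: F (halogen, monovalent) → 0 H
  atom 4: F (halogen, monovalent) → 0 H
  atom 5: aromatic c, 3 neighbours → 0 H
  atom 6: aromatic c, 3 neighbours → 0 H
  atom 7: S, bond orders sum to 1 (valence 2) → 1 H
  atom 8: aromatic c, 3 neighbours → 0 H
  atom 9: C, bond orders sum to 3 (valence 4) → 1 H
  atom 10: F (halogen, monovalent) → 0 H
  atom 11: C, bond orders sum to 2 (valence 4) → 2 H
  atom 12: C, bond orders sum to 2 (valence 4) → 2 H
  atom 13: N, bond orders sum to 1 (valence 3) → 2 H
  atom 14: aromatic c, 3 neighbours → 0 H
  atom 15: C, bond orders sum to 3 (valence 4) → 1 H
  atom 16: O, bond orders sum to 2 (valence 2) → 0 H
  atom 17: aromatic c, 2 neighbours → 1 H
  atom 18: aromatic c, 3 neighbours → 0 H
  atom 19: F (halogen, monovalent) → 0 H
Totals → C:11, H:10, F:5, N:1, O:1, S:1.

C11H10F5NOS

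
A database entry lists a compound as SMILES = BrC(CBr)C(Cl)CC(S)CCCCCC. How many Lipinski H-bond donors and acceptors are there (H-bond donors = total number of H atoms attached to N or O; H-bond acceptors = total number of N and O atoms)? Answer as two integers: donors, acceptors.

0, 0

Donors: find every N or O and count the H atoms it carries.
  (no N or O atoms present)
Lipinski HBD = 0.
Acceptors: N atoms = 0, O atoms = 0 → HBA = 0.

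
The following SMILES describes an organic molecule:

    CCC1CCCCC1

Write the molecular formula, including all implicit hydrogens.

Walk through each heavy atom and fill implicit hydrogens from standard valence (C 4, N 3, O 2, S 2, halogen 1):
  atom 1: C, bond orders sum to 1 (valence 4) → 3 H
  atom 2: C, bond orders sum to 2 (valence 4) → 2 H
  atom 3: C, bond orders sum to 3 (valence 4) → 1 H
  atom 4: C, bond orders sum to 2 (valence 4) → 2 H
  atom 5: C, bond orders sum to 2 (valence 4) → 2 H
  atom 6: C, bond orders sum to 2 (valence 4) → 2 H
  atom 7: C, bond orders sum to 2 (valence 4) → 2 H
  atom 8: C, bond orders sum to 2 (valence 4) → 2 H
Totals → C:8, H:16.

C8H16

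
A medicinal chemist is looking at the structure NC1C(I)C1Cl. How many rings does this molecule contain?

In SMILES, each pair of matching ring-closure digits denotes one ring-closing bond; the number of such bonds equals the number of independent rings.
Ring-closure bonds here: 1.

1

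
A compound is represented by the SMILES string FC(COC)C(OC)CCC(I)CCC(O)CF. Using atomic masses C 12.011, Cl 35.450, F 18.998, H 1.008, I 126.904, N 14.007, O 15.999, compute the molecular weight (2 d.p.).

380.21 g/mol

First, the molecular formula is C12H23F2IO3 (counting implicit H from valence).
  C: 12 × 12.011 = 144.132
  F: 2 × 18.998 = 37.996
  H: 23 × 1.008 = 23.184
  I: 1 × 126.904 = 126.904
  O: 3 × 15.999 = 47.997
Sum: 12×12.011 + 2×18.998 + 23×1.008 + 1×126.904 + 3×15.999 = 380.213 → 380.21 g/mol.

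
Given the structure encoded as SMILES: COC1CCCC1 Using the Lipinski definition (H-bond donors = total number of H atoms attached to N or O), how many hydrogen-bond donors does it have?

Donors: find every N or O and count the H atoms it carries.
  atom 2 (O): bond orders sum to 2 → 0 H
Lipinski HBD = 0.

0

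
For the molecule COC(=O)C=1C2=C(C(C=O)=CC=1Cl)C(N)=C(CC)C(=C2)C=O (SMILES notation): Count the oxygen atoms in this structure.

Scan the SMILES for O atoms (remember two-letter symbols like Cl and Br are single atoms).
Oxygen count: 4.

4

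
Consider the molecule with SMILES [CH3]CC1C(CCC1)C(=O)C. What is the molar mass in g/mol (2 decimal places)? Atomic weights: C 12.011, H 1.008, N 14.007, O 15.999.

First, the molecular formula is C9H16O (counting implicit H from valence).
  C: 9 × 12.011 = 108.099
  H: 16 × 1.008 = 16.128
  O: 1 × 15.999 = 15.999
Sum: 9×12.011 + 16×1.008 + 1×15.999 = 140.226 → 140.23 g/mol.

140.23 g/mol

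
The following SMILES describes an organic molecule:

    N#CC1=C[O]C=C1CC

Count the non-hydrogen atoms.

Every atom symbol written in the SMILES (organic subset) is one heavy atom; implicit H are not written.
Heavy atoms by element → C:7, N:1, O:1.
Total: 9.

9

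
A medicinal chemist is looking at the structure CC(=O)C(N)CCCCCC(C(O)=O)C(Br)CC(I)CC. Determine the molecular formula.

Walk through each heavy atom and fill implicit hydrogens from standard valence (C 4, N 3, O 2, S 2, halogen 1):
  atom 1: C, bond orders sum to 1 (valence 4) → 3 H
  atom 2: C, bond orders sum to 4 (valence 4) → 0 H
  atom 3: O, bond orders sum to 2 (valence 2) → 0 H
  atom 4: C, bond orders sum to 3 (valence 4) → 1 H
  atom 5: N, bond orders sum to 1 (valence 3) → 2 H
  atom 6: C, bond orders sum to 2 (valence 4) → 2 H
  atom 7: C, bond orders sum to 2 (valence 4) → 2 H
  atom 8: C, bond orders sum to 2 (valence 4) → 2 H
  atom 9: C, bond orders sum to 2 (valence 4) → 2 H
  atom 10: C, bond orders sum to 2 (valence 4) → 2 H
  atom 11: C, bond orders sum to 3 (valence 4) → 1 H
  atom 12: C, bond orders sum to 4 (valence 4) → 0 H
  atom 13: O, bond orders sum to 1 (valence 2) → 1 H
  atom 14: O, bond orders sum to 2 (valence 2) → 0 H
  atom 15: C, bond orders sum to 3 (valence 4) → 1 H
  atom 16: Br (halogen, monovalent) → 0 H
  atom 17: C, bond orders sum to 2 (valence 4) → 2 H
  atom 18: C, bond orders sum to 3 (valence 4) → 1 H
  atom 19: I (halogen, monovalent) → 0 H
  atom 20: C, bond orders sum to 2 (valence 4) → 2 H
  atom 21: C, bond orders sum to 1 (valence 4) → 3 H
Totals → C:15, H:27, Br:1, I:1, N:1, O:3.
In Hill order: C15H27BrINO3.

C15H27BrINO3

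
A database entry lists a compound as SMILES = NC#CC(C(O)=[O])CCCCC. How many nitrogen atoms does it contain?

Scan the SMILES for N atoms (remember two-letter symbols like Cl and Br are single atoms).
Nitrogen count: 1.

1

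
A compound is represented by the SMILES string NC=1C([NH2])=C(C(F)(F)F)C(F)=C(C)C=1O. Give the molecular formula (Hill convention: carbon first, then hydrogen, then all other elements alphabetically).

Walk through each heavy atom and fill implicit hydrogens from standard valence (C 4, N 3, O 2, S 2, halogen 1):
  atom 1: N, bond orders sum to 1 (valence 3) → 2 H
  atom 2: C, bond orders sum to 4 (valence 4) → 0 H
  atom 3: C, bond orders sum to 4 (valence 4) → 0 H
  atom 4: N with explicit H count 2
  atom 5: C, bond orders sum to 4 (valence 4) → 0 H
  atom 6: C, bond orders sum to 4 (valence 4) → 0 H
  atom 7: F (halogen, monovalent) → 0 H
  atom 8: F (halogen, monovalent) → 0 H
  atom 9: F (halogen, monovalent) → 0 H
  atom 10: C, bond orders sum to 4 (valence 4) → 0 H
  atom 11: F (halogen, monovalent) → 0 H
  atom 12: C, bond orders sum to 4 (valence 4) → 0 H
  atom 13: C, bond orders sum to 1 (valence 4) → 3 H
  atom 14: C, bond orders sum to 4 (valence 4) → 0 H
  atom 15: O, bond orders sum to 1 (valence 2) → 1 H
Totals → C:8, H:8, F:4, N:2, O:1.
In Hill order: C8H8F4N2O.

C8H8F4N2O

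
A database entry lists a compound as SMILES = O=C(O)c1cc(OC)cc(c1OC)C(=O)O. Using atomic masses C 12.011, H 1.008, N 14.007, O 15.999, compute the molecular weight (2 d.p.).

First, the molecular formula is C10H10O6 (counting implicit H from valence).
  C: 10 × 12.011 = 120.110
  H: 10 × 1.008 = 10.080
  O: 6 × 15.999 = 95.994
Sum: 10×12.011 + 10×1.008 + 6×15.999 = 226.184 → 226.18 g/mol.

226.18 g/mol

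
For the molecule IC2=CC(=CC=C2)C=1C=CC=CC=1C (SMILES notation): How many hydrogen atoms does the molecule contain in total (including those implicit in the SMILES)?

11

Walk through each heavy atom and fill implicit hydrogens from standard valence (C 4, N 3, O 2, S 2, halogen 1):
  atom 1: I (halogen, monovalent) → 0 H
  atom 2: C, bond orders sum to 4 (valence 4) → 0 H
  atom 3: C, bond orders sum to 3 (valence 4) → 1 H
  atom 4: C, bond orders sum to 4 (valence 4) → 0 H
  atom 5: C, bond orders sum to 3 (valence 4) → 1 H
  atom 6: C, bond orders sum to 3 (valence 4) → 1 H
  atom 7: C, bond orders sum to 3 (valence 4) → 1 H
  atom 8: C, bond orders sum to 4 (valence 4) → 0 H
  atom 9: C, bond orders sum to 3 (valence 4) → 1 H
  atom 10: C, bond orders sum to 3 (valence 4) → 1 H
  atom 11: C, bond orders sum to 3 (valence 4) → 1 H
  atom 12: C, bond orders sum to 3 (valence 4) → 1 H
  atom 13: C, bond orders sum to 4 (valence 4) → 0 H
  atom 14: C, bond orders sum to 1 (valence 4) → 3 H
Total hydrogens: 11.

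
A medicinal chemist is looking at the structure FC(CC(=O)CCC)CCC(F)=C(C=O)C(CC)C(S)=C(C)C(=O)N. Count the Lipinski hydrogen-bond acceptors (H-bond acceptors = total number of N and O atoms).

4

N atoms: 1; O atoms: 3.
Lipinski HBA = 1 + 3 = 4.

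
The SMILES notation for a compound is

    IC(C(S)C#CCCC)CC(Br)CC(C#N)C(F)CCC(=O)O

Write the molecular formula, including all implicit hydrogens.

Walk through each heavy atom and fill implicit hydrogens from standard valence (C 4, N 3, O 2, S 2, halogen 1):
  atom 1: I (halogen, monovalent) → 0 H
  atom 2: C, bond orders sum to 3 (valence 4) → 1 H
  atom 3: C, bond orders sum to 3 (valence 4) → 1 H
  atom 4: S, bond orders sum to 1 (valence 2) → 1 H
  atom 5: C, bond orders sum to 4 (valence 4) → 0 H
  atom 6: C, bond orders sum to 4 (valence 4) → 0 H
  atom 7: C, bond orders sum to 2 (valence 4) → 2 H
  atom 8: C, bond orders sum to 2 (valence 4) → 2 H
  atom 9: C, bond orders sum to 1 (valence 4) → 3 H
  atom 10: C, bond orders sum to 2 (valence 4) → 2 H
  atom 11: C, bond orders sum to 3 (valence 4) → 1 H
  atom 12: Br (halogen, monovalent) → 0 H
  atom 13: C, bond orders sum to 2 (valence 4) → 2 H
  atom 14: C, bond orders sum to 3 (valence 4) → 1 H
  atom 15: C, bond orders sum to 4 (valence 4) → 0 H
  atom 16: N, bond orders sum to 3 (valence 3) → 0 H
  atom 17: C, bond orders sum to 3 (valence 4) → 1 H
  atom 18: F (halogen, monovalent) → 0 H
  atom 19: C, bond orders sum to 2 (valence 4) → 2 H
  atom 20: C, bond orders sum to 2 (valence 4) → 2 H
  atom 21: C, bond orders sum to 4 (valence 4) → 0 H
  atom 22: O, bond orders sum to 2 (valence 2) → 0 H
  atom 23: O, bond orders sum to 1 (valence 2) → 1 H
Totals → C:16, H:22, Br:1, F:1, I:1, N:1, O:2, S:1.

C16H22BrFINO2S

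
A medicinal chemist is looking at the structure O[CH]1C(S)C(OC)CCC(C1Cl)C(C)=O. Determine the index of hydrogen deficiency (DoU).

Molecular formula: C10H17ClO3S.
DoU = (2C + 2 + N − H − X) / 2, where X is the halogen count and O/S are ignored.
    = (2·10 + 2 + 0 − 17 − 1) / 2 = 4 / 2 = 2.

2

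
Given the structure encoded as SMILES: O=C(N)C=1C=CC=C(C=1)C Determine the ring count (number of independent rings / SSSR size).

In SMILES, each pair of matching ring-closure digits denotes one ring-closing bond; the number of such bonds equals the number of independent rings.
Ring-closure bonds here: 1.

1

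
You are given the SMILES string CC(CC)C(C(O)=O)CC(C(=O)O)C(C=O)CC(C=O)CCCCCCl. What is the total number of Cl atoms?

Scan the SMILES for Cl atoms (remember two-letter symbols like Cl and Br are single atoms).
Chlorine count: 1.

1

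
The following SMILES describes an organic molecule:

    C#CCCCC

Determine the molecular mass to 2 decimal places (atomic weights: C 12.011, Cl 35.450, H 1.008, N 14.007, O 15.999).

First, the molecular formula is C6H10 (counting implicit H from valence).
  C: 6 × 12.011 = 72.066
  H: 10 × 1.008 = 10.080
Sum: 6×12.011 + 10×1.008 = 82.146 → 82.15 g/mol.

82.15 g/mol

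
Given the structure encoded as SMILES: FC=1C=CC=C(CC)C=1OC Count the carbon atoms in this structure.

9

Count every carbon token in the SMILES (each C, including those in ring-closure positions and inside branches).
Carbon count: 9.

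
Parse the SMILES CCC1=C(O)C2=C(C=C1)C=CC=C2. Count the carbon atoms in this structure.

Count every carbon token in the SMILES (each C, including those in ring-closure positions and inside branches).
Carbon count: 12.

12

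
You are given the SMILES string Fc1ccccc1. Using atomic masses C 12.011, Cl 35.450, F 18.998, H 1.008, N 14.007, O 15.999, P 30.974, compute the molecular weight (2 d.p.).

First, the molecular formula is C6H5F (counting implicit H from valence).
  C: 6 × 12.011 = 72.066
  F: 1 × 18.998 = 18.998
  H: 5 × 1.008 = 5.040
Sum: 6×12.011 + 1×18.998 + 5×1.008 = 96.104 → 96.10 g/mol.

96.10 g/mol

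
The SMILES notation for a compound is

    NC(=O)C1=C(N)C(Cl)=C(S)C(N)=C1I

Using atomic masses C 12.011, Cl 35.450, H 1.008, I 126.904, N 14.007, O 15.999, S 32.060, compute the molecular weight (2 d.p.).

First, the molecular formula is C7H7ClIN3OS (counting implicit H from valence).
  C: 7 × 12.011 = 84.077
  Cl: 1 × 35.450 = 35.450
  H: 7 × 1.008 = 7.056
  I: 1 × 126.904 = 126.904
  N: 3 × 14.007 = 42.021
  O: 1 × 15.999 = 15.999
  S: 1 × 32.060 = 32.060
Sum: 7×12.011 + 1×35.450 + 7×1.008 + 1×126.904 + 3×14.007 + 1×15.999 + 1×32.060 = 343.567 → 343.57 g/mol.

343.57 g/mol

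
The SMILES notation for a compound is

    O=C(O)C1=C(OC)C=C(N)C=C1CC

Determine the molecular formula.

Walk through each heavy atom and fill implicit hydrogens from standard valence (C 4, N 3, O 2, S 2, halogen 1):
  atom 1: O, bond orders sum to 2 (valence 2) → 0 H
  atom 2: C, bond orders sum to 4 (valence 4) → 0 H
  atom 3: O, bond orders sum to 1 (valence 2) → 1 H
  atom 4: C, bond orders sum to 4 (valence 4) → 0 H
  atom 5: C, bond orders sum to 4 (valence 4) → 0 H
  atom 6: O, bond orders sum to 2 (valence 2) → 0 H
  atom 7: C, bond orders sum to 1 (valence 4) → 3 H
  atom 8: C, bond orders sum to 3 (valence 4) → 1 H
  atom 9: C, bond orders sum to 4 (valence 4) → 0 H
  atom 10: N, bond orders sum to 1 (valence 3) → 2 H
  atom 11: C, bond orders sum to 3 (valence 4) → 1 H
  atom 12: C, bond orders sum to 4 (valence 4) → 0 H
  atom 13: C, bond orders sum to 2 (valence 4) → 2 H
  atom 14: C, bond orders sum to 1 (valence 4) → 3 H
Totals → C:10, H:13, N:1, O:3.
In Hill order: C10H13NO3.

C10H13NO3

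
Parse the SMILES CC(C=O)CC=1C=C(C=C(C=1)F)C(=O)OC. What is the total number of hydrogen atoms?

Walk through each heavy atom and fill implicit hydrogens from standard valence (C 4, N 3, O 2, S 2, halogen 1):
  atom 1: C, bond orders sum to 1 (valence 4) → 3 H
  atom 2: C, bond orders sum to 3 (valence 4) → 1 H
  atom 3: C, bond orders sum to 3 (valence 4) → 1 H
  atom 4: O, bond orders sum to 2 (valence 2) → 0 H
  atom 5: C, bond orders sum to 2 (valence 4) → 2 H
  atom 6: C, bond orders sum to 4 (valence 4) → 0 H
  atom 7: C, bond orders sum to 3 (valence 4) → 1 H
  atom 8: C, bond orders sum to 4 (valence 4) → 0 H
  atom 9: C, bond orders sum to 3 (valence 4) → 1 H
  atom 10: C, bond orders sum to 4 (valence 4) → 0 H
  atom 11: C, bond orders sum to 3 (valence 4) → 1 H
  atom 12: F (halogen, monovalent) → 0 H
  atom 13: C, bond orders sum to 4 (valence 4) → 0 H
  atom 14: O, bond orders sum to 2 (valence 2) → 0 H
  atom 15: O, bond orders sum to 2 (valence 2) → 0 H
  atom 16: C, bond orders sum to 1 (valence 4) → 3 H
Total hydrogens: 13.

13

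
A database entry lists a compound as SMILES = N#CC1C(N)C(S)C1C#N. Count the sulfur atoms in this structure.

1

Scan the SMILES for S atoms (remember two-letter symbols like Cl and Br are single atoms).
Sulfur count: 1.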